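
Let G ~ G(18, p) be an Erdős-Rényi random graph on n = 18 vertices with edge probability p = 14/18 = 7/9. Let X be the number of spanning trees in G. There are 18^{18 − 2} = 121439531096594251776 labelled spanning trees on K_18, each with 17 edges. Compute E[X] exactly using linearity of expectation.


K_18 has 18^{18 − 2} = 121439531096594251776 labelled spanning trees.
For each such spanning tree H, let X_H = 1 if all 17 edges of H are present in G. Then P[X_H = 1] = p^{17} = (7/9)^{17} = 232630513987207/16677181699666569.
Summing the indicators: E[X] = Σ_H E[X_H] = 121439531096594251776 · p^{17} = 121439531096594251776 · 232630513987207/16677181699666569 = 15245673364665597952/9.
Numerically: E[X] ≈ 1.69e+18.

E[X] = 121439531096594251776 · (7/9)^{17} = 15245673364665597952/9 ≈ 1.69e+18.


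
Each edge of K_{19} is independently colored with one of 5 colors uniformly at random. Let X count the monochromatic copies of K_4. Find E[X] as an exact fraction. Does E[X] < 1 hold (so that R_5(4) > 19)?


E[X] = C(19, 4) · 5^{1 − 6} = 3876 · 5^{−5} = 3876/3125.
As a reduced fraction: E[X] = 3876/3125 ≈ 1.2403.
Is E[X] < 1? NO.
Since E[X] ≥ 1, the first-moment bound is inconclusive at n = 19; it does NOT by itself certify R_5(4) > 19.

E[X] = 3876/3125 ≈ 1.2403; E[X] ≥ 1; first-moment method inconclusive here.


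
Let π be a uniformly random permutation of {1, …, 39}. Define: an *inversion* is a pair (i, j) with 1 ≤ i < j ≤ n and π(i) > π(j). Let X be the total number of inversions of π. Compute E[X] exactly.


Write X = Σ X_I over the C(39, 2) = 741 pairs i < j, with X_I the indicator of one inversion.
There are 741 indicators.
For each fixed pair i < j, the values π(i) and π(j) are two distinct elements of {1, …, 39} in uniformly random order; by symmetry P[π(i) > π(j)] = 1/2.
By linearity: E[X] = 741 · (1/2) = C(39, 2) · (1/2) = 741/2 = 741/2 ≈ 370.50000.

E[X] = 741/2 = 370.50000.


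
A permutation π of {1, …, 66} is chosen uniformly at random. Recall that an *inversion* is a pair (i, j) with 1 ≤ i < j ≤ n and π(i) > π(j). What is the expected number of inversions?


Write X = Σ X_I over the C(66, 2) = 2145 pairs i < j, with X_I the indicator of one inversion.
There are 2145 indicators.
For each fixed pair i < j, the values π(i) and π(j) are two distinct elements of {1, …, 66} in uniformly random order; by symmetry P[π(i) > π(j)] = 1/2.
By linearity: E[X] = 2145 · (1/2) = C(66, 2) · (1/2) = 2145/2 = 2145/2 ≈ 1072.500.

E[X] = 2145/2 = 1072.500.


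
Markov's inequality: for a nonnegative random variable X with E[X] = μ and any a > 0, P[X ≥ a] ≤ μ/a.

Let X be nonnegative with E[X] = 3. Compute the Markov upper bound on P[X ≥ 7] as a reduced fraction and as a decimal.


μ = E[X] = 3, a = 7.
Markov: P[X ≥ 7] ≤ μ/a = (3)/7 = 3/7.
Numerically: ≈ 0.4286.
(Since a = 7 > μ = 3.0000, the bound 3/7 is < 1 and informative.)

P[X ≥ 7] ≤ 3/7 ≈ 0.4286.


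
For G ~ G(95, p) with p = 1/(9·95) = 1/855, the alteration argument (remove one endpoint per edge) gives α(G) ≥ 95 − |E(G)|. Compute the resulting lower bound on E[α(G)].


E[|E(G)|] = C(95, 2)·p = 4465 · (1/855) = 47/9.
E[α(G)] ≥ n − E[|E(G)|] = 95 − 47/9 = 808/9.
Numerically: ≈ 89.778.
(This is only a lower bound; the true E[α(G)] may be larger.)

E[α(G)] ≥ 808/9 ≈ 89.778.


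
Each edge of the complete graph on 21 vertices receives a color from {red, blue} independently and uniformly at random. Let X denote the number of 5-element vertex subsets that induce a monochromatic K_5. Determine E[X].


Let X = Σ_S X_S over the C(21, 5) = 20349 subsets S of size 5, where X_S = 1 if the K_5 on S is monochromatic.
For a fixed S, the K_5 on S has C(5, 2) = 10 edges. P[all 10 edges red] = (1/2)^10, and likewise for blue, so P[monochromatic] = 2·(1/2)^10 = 2^{1 − 10} = 1/512.
Summing: E[X] = C(21, 5) · 2^{1 − 10} = 20349 · 1/512 = 20349/512.
Numerically: E[X] ≈ 39.744141.

E[X] = C(21,5)·2^(1−C(5,2)) = 20349/512 ≈ 39.744141.


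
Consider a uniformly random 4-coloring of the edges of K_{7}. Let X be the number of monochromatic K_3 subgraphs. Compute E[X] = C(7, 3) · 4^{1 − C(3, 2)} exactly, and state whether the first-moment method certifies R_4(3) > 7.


E[X] = C(7, 3) · 4^{1 − 3} = 35 · 4^{−2} = 35/16.
As a reduced fraction: E[X] = 35/16 ≈ 2.187500.
Is E[X] < 1? NO.
Since E[X] ≥ 1, the first-moment bound is inconclusive at n = 7; it does NOT by itself certify R_4(3) > 7.

E[X] = 35/16 ≈ 2.187500; E[X] ≥ 1; first-moment method inconclusive here.


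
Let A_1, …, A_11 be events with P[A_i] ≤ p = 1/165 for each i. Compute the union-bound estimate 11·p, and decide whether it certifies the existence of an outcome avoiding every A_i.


Union bound: P[∪_{i=1}^{11} A_i] ≤ Σ_i P[A_i] ≤ 11·p = 11·(1/165) = 1/15.
Numerically: 1/15 ≈ 0.06667.
Is 1/15 < 1? YES.
Since P[∪ A_i] ≤ 1/15 < 1, the complement has P[∩ A_i^c] ≥ 1 − 1/15 = 14/15 > 0, so some outcome avoids every A_i.

11·p = 1/15 ≈ 0.06667; existence CERTIFIED by the union bound.


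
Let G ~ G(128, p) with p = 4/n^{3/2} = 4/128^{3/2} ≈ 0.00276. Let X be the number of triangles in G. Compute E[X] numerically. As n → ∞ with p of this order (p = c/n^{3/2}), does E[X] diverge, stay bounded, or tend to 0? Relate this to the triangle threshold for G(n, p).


Number of potential triangles: C(128, 3) = 341376.
Each occurs with probability p³ ≈ (0.00276)³ ≈ 2.10734e-08.
By linearity: E[X] = C(128, 3)·p³ ≈ 341376 · 2.10734e-08 ≈ 0.007.
Since α = 3/2 > 1, p = c/n^{3/2} = o(1/n) is below the triangle threshold p ~ 1/n. Asymptotically E[X] ~ (c³/6)·n^{3(1−α)} = (4³/6)·n^{-1.5} → 0, so by Markov's inequality G has no triangles w.h.p.

E[X] ≈ 0.007; in regime p = Θ(1/n^{3/2}) E[X] tends to 0 (below the triangle threshold p ~ 1/n).


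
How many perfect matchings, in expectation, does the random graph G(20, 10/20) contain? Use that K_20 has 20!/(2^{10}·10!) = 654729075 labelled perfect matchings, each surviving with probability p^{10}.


K_20 has 20!/(2^{10}·10!) = 654729075 labelled perfect matchings.
For each such perfect matching H, let X_H = 1 if all 10 edges of H are present in G. Then P[X_H = 1] = p^{10} = (1/2)^{10} = 1/1024.
By linearity: E[X] = Σ_H E[X_H] = 654729075 · p^{10} = 654729075 · 1/1024 = 654729075/1024.
Numerically: E[X] ≈ 6.394e+05.

E[X] = 654729075 · (1/2)^{10} = 654729075/1024 ≈ 6.394e+05.


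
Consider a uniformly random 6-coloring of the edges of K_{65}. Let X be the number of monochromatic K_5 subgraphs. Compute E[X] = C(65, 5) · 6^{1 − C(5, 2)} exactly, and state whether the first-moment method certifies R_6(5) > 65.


E[X] = C(65, 5) · 6^{1 − 10} = 8259888 · 6^{−9} = 8259888/10077696.
As a reduced fraction: E[X] = 172081/209952 ≈ 0.819621.
Is E[X] < 1? YES.
Since E[X] < 1, there exists a 6-coloring of K_{65} with no monochromatic K_5; hence R_6(5) > 65.

E[X] = 172081/209952 ≈ 0.819621; E[X] < 1, so R_6(5) > 65.


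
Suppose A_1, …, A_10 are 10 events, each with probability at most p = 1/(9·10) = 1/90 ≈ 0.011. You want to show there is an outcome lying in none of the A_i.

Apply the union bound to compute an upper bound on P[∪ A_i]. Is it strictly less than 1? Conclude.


Union bound: P[∪_{i=1}^{10} A_i] ≤ Σ_i P[A_i] ≤ 10·p = 10·(1/90) = 1/9.
Numerically: 1/9 ≈ 0.111.
Is 1/9 < 1? YES.
Since P[∪ A_i] ≤ 1/9 < 1, the complement has P[∩ A_i^c] ≥ 1 − 1/9 = 8/9 > 0, so some outcome avoids every A_i.

10·p = 1/9 ≈ 0.111; existence CERTIFIED by the union bound.


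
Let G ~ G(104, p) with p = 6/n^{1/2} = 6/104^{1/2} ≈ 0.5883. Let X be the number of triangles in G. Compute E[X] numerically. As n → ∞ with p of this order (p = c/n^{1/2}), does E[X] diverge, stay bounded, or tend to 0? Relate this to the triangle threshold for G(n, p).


Number of potential triangles: C(104, 3) = 182104.
Each occurs with probability p³ ≈ (0.5883)³ ≈ 2.036591e-01.
By linearity: E[X] = C(104, 3)·p³ ≈ 182104 · 2.036591e-01 ≈ 37087.1301.
Since α = 1/2 < 1, p = c/n^{1/2} ≫ 1/n is above the triangle threshold p ~ 1/n. Asymptotically E[X] ~ (c³/6)·n^{3(1−α)} = (6³/6)·n^{1.5} → ∞; triangles are abundant w.h.p.

E[X] ≈ 37087.1301; in regime p = Θ(1/n^{1/2}) E[X] diverges (above the triangle threshold p ~ 1/n).


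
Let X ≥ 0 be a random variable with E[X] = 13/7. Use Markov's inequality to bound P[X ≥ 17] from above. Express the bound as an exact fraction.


μ = E[X] = 13/7, a = 17.
Markov: P[X ≥ 17] ≤ μ/a = (13/7)/17 = 13/119.
Numerically: ≈ 0.1092.
(Since a = 17 > μ = 1.8571, the bound 13/119 is < 1 and informative.)

P[X ≥ 17] ≤ 13/119 ≈ 0.1092.


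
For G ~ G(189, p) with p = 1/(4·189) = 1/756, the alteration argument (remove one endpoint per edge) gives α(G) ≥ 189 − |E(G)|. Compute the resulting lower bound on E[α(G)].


E[|E(G)|] = C(189, 2)·p = 17766 · (1/756) = 47/2.
E[α(G)] ≥ n − E[|E(G)|] = 189 − 47/2 = 331/2.
Numerically: ≈ 165.500.
(This is only a lower bound; the true E[α(G)] may be larger.)

E[α(G)] ≥ 331/2 ≈ 165.500.


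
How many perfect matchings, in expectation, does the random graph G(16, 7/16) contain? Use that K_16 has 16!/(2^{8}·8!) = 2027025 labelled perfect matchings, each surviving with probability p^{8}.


K_16 has 16!/(2^{8}·8!) = 2027025 labelled perfect matchings.
For each such perfect matching H, let X_H = 1 if all 8 edges of H are present in G. Then P[X_H = 1] = p^{8} = (7/16)^{8} = 5764801/4294967296.
Summing the indicators: E[X] = Σ_H E[X_H] = 2027025 · p^{8} = 2027025 · 5764801/4294967296 = 11685395747025/4294967296.
Numerically: E[X] ≈ 2721.

E[X] = 2027025 · (7/16)^{8} = 11685395747025/4294967296 ≈ 2721.


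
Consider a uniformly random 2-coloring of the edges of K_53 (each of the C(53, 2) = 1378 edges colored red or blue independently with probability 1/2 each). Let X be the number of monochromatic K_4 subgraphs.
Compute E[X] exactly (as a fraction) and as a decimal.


Let X = Σ_S X_S over the C(53, 4) = 292825 subsets S of size 4, where X_S = 1 if the K_4 on S is monochromatic.
For a fixed S, the K_4 on S has C(4, 2) = 6 edges. P[all 6 edges red] = (1/2)^6, and likewise for blue, so P[monochromatic] = 2·(1/2)^6 = 2^{1 − 6} = 1/32.
By linearity of expectation: E[X] = C(53, 4) · 2^{1 − 6} = 292825 · 1/32 = 292825/32.
Numerically: E[X] ≈ 9150.781.

E[X] = C(53,4)·2^(1−C(4,2)) = 292825/32 ≈ 9150.781.


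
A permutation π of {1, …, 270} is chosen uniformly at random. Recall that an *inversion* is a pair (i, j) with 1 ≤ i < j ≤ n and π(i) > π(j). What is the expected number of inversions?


Write X = Σ X_I over the C(270, 2) = 36315 pairs i < j, with X_I the indicator of one inversion.
There are 36315 indicators.
For each fixed pair i < j, the values π(i) and π(j) are two distinct elements of {1, …, 270} in uniformly random order; by symmetry P[π(i) > π(j)] = 1/2.
By linearity: E[X] = 36315 · (1/2) = C(270, 2) · (1/2) = 36315/2 = 36315/2 ≈ 18157.5000.

E[X] = 36315/2 = 18157.5000.


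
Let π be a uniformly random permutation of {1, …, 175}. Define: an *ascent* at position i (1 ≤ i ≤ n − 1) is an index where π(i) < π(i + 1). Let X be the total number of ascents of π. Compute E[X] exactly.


Write X = Σ X_I over i = 1, …, 174, with X_I the indicator of one ascent.
There are 174 indicators.
For each fixed i, the pair (π(i), π(i+1)) is a uniformly random ordered pair of distinct values from {1, …, 175}; by symmetry P[π(i) < π(i+1)] = 1/2.
By linearity: E[X] = 174 · (1/2) = (175 − 1) · (1/2) = 87 ≈ 87.000000.

E[X] = 87 = 87.000000.


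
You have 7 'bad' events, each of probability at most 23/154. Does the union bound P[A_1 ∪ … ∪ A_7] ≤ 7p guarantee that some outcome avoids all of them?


Union bound: P[∪_{i=1}^{7} A_i] ≤ Σ_i P[A_i] ≤ 7·p = 7·(23/154) = 23/22.
Numerically: 23/22 ≈ 1.0455.
Is 23/22 < 1? NO.
Since the bound 23/22 is ≥ 1, the union bound is uninformative here; it does NOT by itself certify existence.

7·p = 23/22 ≈ 1.0455; existence NOT certified by the union bound.


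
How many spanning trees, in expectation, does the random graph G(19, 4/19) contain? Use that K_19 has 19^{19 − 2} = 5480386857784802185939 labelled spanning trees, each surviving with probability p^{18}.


K_19 has 19^{19 − 2} = 5480386857784802185939 labelled spanning trees.
For each such spanning tree H, let X_H = 1 if all 18 edges of H are present in G. Then P[X_H = 1] = p^{18} = (4/19)^{18} = 68719476736/104127350297911241532841.
By linearity of expectation: E[X] = Σ_H E[X_H] = 5480386857784802185939 · p^{18} = 5480386857784802185939 · 68719476736/104127350297911241532841 = 68719476736/19.
Numerically: E[X] ≈ 3.62e+09.

E[X] = 5480386857784802185939 · (4/19)^{18} = 68719476736/19 ≈ 3.62e+09.


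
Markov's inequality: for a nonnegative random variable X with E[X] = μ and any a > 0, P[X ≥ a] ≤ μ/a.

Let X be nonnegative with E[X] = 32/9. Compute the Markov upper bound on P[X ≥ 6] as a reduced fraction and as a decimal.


μ = E[X] = 32/9, a = 6.
Markov: P[X ≥ 6] ≤ μ/a = (32/9)/6 = 16/27.
Numerically: ≈ 0.59259.
(Since a = 6 > μ = 3.55556, the bound 16/27 is < 1 and informative.)

P[X ≥ 6] ≤ 16/27 ≈ 0.59259.


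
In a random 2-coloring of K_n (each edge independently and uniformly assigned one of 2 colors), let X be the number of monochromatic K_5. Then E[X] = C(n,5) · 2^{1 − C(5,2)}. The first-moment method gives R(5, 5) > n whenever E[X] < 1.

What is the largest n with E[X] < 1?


We need C(n, 5) · 2^{1 − 10} < 1, i.e. C(n, 5) < 2^{10 − 1} = 512.
Check values of n near the boundary:
  n = 5: C(5, 5) = 1; 1 < 512? YES
  n = 6: C(6, 5) = 6; 6 < 512? YES
  n = 7: C(7, 5) = 21; 21 < 512? YES
  n = 8: C(8, 5) = 56; 56 < 512? YES
  n = 9: C(9, 5) = 126; 126 < 512? YES
  n = 10: C(10, 5) = 252; 252 < 512? YES
  n = 11: C(11, 5) = 462; 462 < 512? YES
  n = 12: C(12, 5) = 792; 792 < 512? NO
  n = 13: C(13, 5) = 1287; 1287 < 512? NO
The largest n with C(n, 5) < 512 is n = 11 (where E[X] = 231/256 ≈ 0.9023438). Hence R(5, 5) > 11, i.e. R(5, 5) ≥ 12.

Largest n = 11; hence R(5, 5) > 11.


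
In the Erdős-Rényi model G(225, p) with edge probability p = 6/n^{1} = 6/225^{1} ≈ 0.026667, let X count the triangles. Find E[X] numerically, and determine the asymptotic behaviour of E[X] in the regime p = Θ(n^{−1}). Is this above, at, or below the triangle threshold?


Number of potential triangles: C(225, 3) = 1873200.
Each occurs with probability p³ ≈ (0.026667)³ ≈ 1.8962963e-05.
By linearity: E[X] = C(225, 3)·p³ ≈ 1873200 · 1.8962963e-05 ≈ 35.52142.
Here α = 1, so p = 6/n is exactly at the triangle threshold p ~ 1/n. Asymptotically E[X] → c³/6 = 6³/6 = 36 ≈ 36.00000, a bounded constant. In this regime the triangle count is asymptotically Poisson(c³/6).

E[X] ≈ 35.52142; in regime p = Θ(1/n^{1}) E[X] stays bounded (at the triangle threshold p ~ 1/n).


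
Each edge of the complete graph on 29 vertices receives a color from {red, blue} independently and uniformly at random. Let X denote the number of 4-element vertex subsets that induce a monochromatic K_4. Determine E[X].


Let X = Σ_S X_S over the C(29, 4) = 23751 subsets S of size 4, where X_S = 1 if the K_4 on S is monochromatic.
For a fixed S, the K_4 on S has C(4, 2) = 6 edges. P[all 6 edges red] = (1/2)^6, and likewise for blue, so P[monochromatic] = 2·(1/2)^6 = 2^{1 − 6} = 1/32.
Summing: E[X] = C(29, 4) · 2^{1 − 6} = 23751 · 1/32 = 23751/32.
Numerically: E[X] ≈ 742.21875.

E[X] = C(29,4)·2^(1−C(4,2)) = 23751/32 ≈ 742.21875.


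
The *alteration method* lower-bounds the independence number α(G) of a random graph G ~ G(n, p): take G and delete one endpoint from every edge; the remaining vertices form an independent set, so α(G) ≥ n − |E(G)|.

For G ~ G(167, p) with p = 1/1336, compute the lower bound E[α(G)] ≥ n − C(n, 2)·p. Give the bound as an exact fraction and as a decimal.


E[|E(G)|] = C(167, 2)·p = 13861 · (1/1336) = 83/8.
E[α(G)] ≥ n − E[|E(G)|] = 167 − 83/8 = 1253/8.
Numerically: ≈ 156.6250.
(This is only a lower bound; the true E[α(G)] may be larger.)

E[α(G)] ≥ 1253/8 ≈ 156.6250.


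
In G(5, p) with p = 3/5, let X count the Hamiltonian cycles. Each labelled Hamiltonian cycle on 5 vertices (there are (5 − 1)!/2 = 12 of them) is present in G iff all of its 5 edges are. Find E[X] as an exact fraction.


K_5 has (5 − 1)!/2 = 12 labelled Hamiltonian cycles.
For each such Hamiltonian cycle H, let X_H = 1 if all 5 edges of H are present in G. Then P[X_H = 1] = p^{5} = (3/5)^{5} = 243/3125.
Summing the indicators: E[X] = Σ_H E[X_H] = 12 · p^{5} = 12 · 243/3125 = 2916/3125.
Numerically: E[X] ≈ 0.933.

E[X] = 12 · (3/5)^{5} = 2916/3125 ≈ 0.933.


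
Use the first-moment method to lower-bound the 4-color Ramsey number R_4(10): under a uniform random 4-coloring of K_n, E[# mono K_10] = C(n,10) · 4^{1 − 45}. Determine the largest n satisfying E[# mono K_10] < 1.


We need C(n, 10) · 4^{1 − 45} < 1, i.e. C(n, 10) < 4^{45 − 1} = 309485009821345068724781056.
Check values of n near the boundary:
  n = 2022: C(2022, 10) = 307870445231474093395937796; 307870445231474093395937796 < 309485009821345068724781056? YES
  n = 2023: C(2023, 10) = 309399856285778485315440716; 309399856285778485315440716 < 309485009821345068724781056? YES
  n = 2024: C(2024, 10) = 310936101848269937576192656; 310936101848269937576192656 < 309485009821345068724781056? NO
The largest n with C(n, 10) < 309485009821345068724781056 is n = 2023 (where E[X] = 77349964071444621328860179/77371252455336267181195264 ≈ 0.9997). Hence R_4(10) > 2023, i.e. R_4(10) ≥ 2024.

Largest n = 2023; hence R_4(10) > 2023.


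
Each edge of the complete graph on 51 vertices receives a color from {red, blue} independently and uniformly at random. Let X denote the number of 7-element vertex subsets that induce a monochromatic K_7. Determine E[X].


Let X = Σ_S X_S over the C(51, 7) = 115775100 subsets S of size 7, where X_S = 1 if the K_7 on S is monochromatic.
For a fixed S, the K_7 on S has C(7, 2) = 21 edges. P[all 21 edges red] = (1/2)^21, and likewise for blue, so P[monochromatic] = 2·(1/2)^21 = 2^{1 − 21} = 1/1048576.
By linearity of expectation: E[X] = C(51, 7) · 2^{1 − 21} = 115775100 · 1/1048576 = 28943775/262144.
Numerically: E[X] ≈ 110.411739.

E[X] = C(51,7)·2^(1−C(7,2)) = 28943775/262144 ≈ 110.411739.


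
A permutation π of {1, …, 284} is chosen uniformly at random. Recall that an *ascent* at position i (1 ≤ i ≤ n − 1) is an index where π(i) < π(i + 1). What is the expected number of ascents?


Write X = Σ X_I over i = 1, …, 283, with X_I the indicator of one ascent.
There are 283 indicators.
For each fixed i, the pair (π(i), π(i+1)) is a uniformly random ordered pair of distinct values from {1, …, 284}; by symmetry P[π(i) < π(i+1)] = 1/2.
By linearity: E[X] = 283 · (1/2) = (284 − 1) · (1/2) = 283/2 ≈ 141.5000.

E[X] = 283/2 = 141.5000.


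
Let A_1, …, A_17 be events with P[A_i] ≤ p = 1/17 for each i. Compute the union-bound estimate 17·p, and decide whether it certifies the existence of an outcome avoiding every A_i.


Union bound: P[∪_{i=1}^{17} A_i] ≤ Σ_i P[A_i] ≤ 17·p = 17·(1/17) = 1.
Numerically: 1 ≈ 1.00000.
Is 1 < 1? NO.
Since the bound 1 is ≥ 1, the union bound is uninformative here; it does NOT by itself certify existence.

17·p = 1 ≈ 1.00000; existence NOT certified by the union bound.


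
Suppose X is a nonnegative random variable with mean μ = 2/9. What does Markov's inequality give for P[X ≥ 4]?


μ = E[X] = 2/9, a = 4.
Markov: P[X ≥ 4] ≤ μ/a = (2/9)/4 = 1/18.
Numerically: ≈ 0.05556.
(Since a = 4 > μ = 0.22222, the bound 1/18 is < 1 and informative.)

P[X ≥ 4] ≤ 1/18 ≈ 0.05556.


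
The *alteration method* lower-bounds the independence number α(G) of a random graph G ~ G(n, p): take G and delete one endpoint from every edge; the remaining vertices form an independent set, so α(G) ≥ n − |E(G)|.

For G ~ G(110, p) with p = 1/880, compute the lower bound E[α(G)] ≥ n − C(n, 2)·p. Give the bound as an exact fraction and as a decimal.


E[|E(G)|] = C(110, 2)·p = 5995 · (1/880) = 109/16.
E[α(G)] ≥ n − E[|E(G)|] = 110 − 109/16 = 1651/16.
Numerically: ≈ 103.1875.
(This is only a lower bound; the true E[α(G)] may be larger.)

E[α(G)] ≥ 1651/16 ≈ 103.1875.


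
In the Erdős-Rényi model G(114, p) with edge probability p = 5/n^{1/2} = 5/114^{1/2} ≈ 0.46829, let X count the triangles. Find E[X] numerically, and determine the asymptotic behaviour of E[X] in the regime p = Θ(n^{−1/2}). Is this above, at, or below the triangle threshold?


Number of potential triangles: C(114, 3) = 240464.
Each occurs with probability p³ ≈ (0.46829)³ ≈ 1.0269581e-01.
By linearity: E[X] = C(114, 3)·p³ ≈ 240464 · 1.0269581e-01 ≈ 24694.64590.
Since α = 1/2 < 1, p = c/n^{1/2} ≫ 1/n is above the triangle threshold p ~ 1/n. Asymptotically E[X] ~ (c³/6)·n^{3(1−α)} = (5³/6)·n^{1.5} → ∞; triangles are abundant w.h.p.

E[X] ≈ 24694.64590; in regime p = Θ(1/n^{1/2}) E[X] diverges (above the triangle threshold p ~ 1/n).


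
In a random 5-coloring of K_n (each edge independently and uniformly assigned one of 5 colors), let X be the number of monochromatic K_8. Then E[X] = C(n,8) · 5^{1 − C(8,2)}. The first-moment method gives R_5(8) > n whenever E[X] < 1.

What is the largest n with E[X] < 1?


We need C(n, 8) · 5^{1 − 28} < 1, i.e. C(n, 8) < 5^{28 − 1} = 7450580596923828125.
Check values of n near the boundary:
  n = 860: C(860, 8) = 7182671140665308145; 7182671140665308145 < 7450580596923828125? YES
  n = 861: C(861, 8) = 7250034996615275865; 7250034996615275865 < 7450580596923828125? YES
  n = 862: C(862, 8) = 7317951015318931845; 7317951015318931845 < 7450580596923828125? YES
  n = 863: C(863, 8) = 7386423071602617757; 7386423071602617757 < 7450580596923828125? YES
  n = 864: C(864, 8) = 7455455062926006708; 7455455062926006708 < 7450580596923828125? NO
The largest n with C(n, 8) < 7450580596923828125 is n = 863 (where E[X] = 7386423071602617757/7450580596923828125 ≈ 0.99139). Hence R_5(8) > 863, i.e. R_5(8) ≥ 864.

Largest n = 863; hence R_5(8) > 863.


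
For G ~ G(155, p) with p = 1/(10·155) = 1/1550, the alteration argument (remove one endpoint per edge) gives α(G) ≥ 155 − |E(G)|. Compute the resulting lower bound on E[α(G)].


E[|E(G)|] = C(155, 2)·p = 11935 · (1/1550) = 77/10.
E[α(G)] ≥ n − E[|E(G)|] = 155 − 77/10 = 1473/10.
Numerically: ≈ 147.3000.
(This is only a lower bound; the true E[α(G)] may be larger.)

E[α(G)] ≥ 1473/10 ≈ 147.3000.


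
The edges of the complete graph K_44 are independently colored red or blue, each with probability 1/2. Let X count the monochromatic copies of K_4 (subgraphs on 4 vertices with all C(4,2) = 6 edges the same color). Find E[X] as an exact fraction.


Let X = Σ_S X_S over the C(44, 4) = 135751 subsets S of size 4, where X_S = 1 if the K_4 on S is monochromatic.
For a fixed S, the K_4 on S has C(4, 2) = 6 edges. P[all 6 edges red] = (1/2)^6, and likewise for blue, so P[monochromatic] = 2·(1/2)^6 = 2^{1 − 6} = 1/32.
By linearity of expectation: E[X] = C(44, 4) · 2^{1 − 6} = 135751 · 1/32 = 135751/32.
Numerically: E[X] ≈ 4242.2188.

E[X] = C(44,4)·2^(1−C(4,2)) = 135751/32 ≈ 4242.2188.


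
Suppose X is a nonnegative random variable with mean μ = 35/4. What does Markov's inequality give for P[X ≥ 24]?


μ = E[X] = 35/4, a = 24.
Markov: P[X ≥ 24] ≤ μ/a = (35/4)/24 = 35/96.
Numerically: ≈ 0.364583.
(Since a = 24 > μ = 8.750000, the bound 35/96 is < 1 and informative.)

P[X ≥ 24] ≤ 35/96 ≈ 0.364583.


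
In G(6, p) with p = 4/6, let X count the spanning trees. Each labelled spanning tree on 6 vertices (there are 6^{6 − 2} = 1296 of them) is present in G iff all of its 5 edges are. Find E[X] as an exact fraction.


K_6 has 6^{6 − 2} = 1296 labelled spanning trees.
For each such spanning tree H, let X_H = 1 if all 5 edges of H are present in G. Then P[X_H = 1] = p^{5} = (2/3)^{5} = 32/243.
Summing the indicators: E[X] = Σ_H E[X_H] = 1296 · p^{5} = 1296 · 32/243 = 512/3.
Numerically: E[X] ≈ 170.667.

E[X] = 1296 · (2/3)^{5} = 512/3 ≈ 170.667.


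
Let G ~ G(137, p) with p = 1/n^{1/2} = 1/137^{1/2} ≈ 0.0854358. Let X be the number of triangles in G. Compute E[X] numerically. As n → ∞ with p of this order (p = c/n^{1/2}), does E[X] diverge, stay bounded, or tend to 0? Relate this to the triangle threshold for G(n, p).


Number of potential triangles: C(137, 3) = 419220.
Each occurs with probability p³ ≈ (0.0854358)³ ≈ 6.23618728e-04.
By linearity: E[X] = C(137, 3)·p³ ≈ 419220 · 6.23618728e-04 ≈ 261.433443.
Since α = 1/2 < 1, p = c/n^{1/2} ≫ 1/n is above the triangle threshold p ~ 1/n. Asymptotically E[X] ~ (c³/6)·n^{3(1−α)} = (1³/6)·n^{1.5} → ∞; triangles are abundant w.h.p.

E[X] ≈ 261.433443; in regime p = Θ(1/n^{1/2}) E[X] diverges (above the triangle threshold p ~ 1/n).


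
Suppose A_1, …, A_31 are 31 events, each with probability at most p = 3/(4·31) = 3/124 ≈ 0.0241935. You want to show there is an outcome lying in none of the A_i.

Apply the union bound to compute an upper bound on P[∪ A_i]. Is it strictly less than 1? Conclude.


Union bound: P[∪_{i=1}^{31} A_i] ≤ Σ_i P[A_i] ≤ 31·p = 31·(3/124) = 3/4.
Numerically: 3/4 ≈ 0.7500000.
Is 3/4 < 1? YES.
Since P[∪ A_i] ≤ 3/4 < 1, the complement has P[∩ A_i^c] ≥ 1 − 3/4 = 1/4 > 0, so some outcome avoids every A_i.

31·p = 3/4 ≈ 0.7500000; existence CERTIFIED by the union bound.


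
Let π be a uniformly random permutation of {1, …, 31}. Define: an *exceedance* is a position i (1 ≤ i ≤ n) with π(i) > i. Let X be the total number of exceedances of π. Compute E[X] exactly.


Write X = Σ_{i=1}^{31} X_i, where X_i = 1_{π(i) > i}.
For each fixed i, π(i) is uniform over {1, …, 31} (marginal of a uniform permutation), so P[π(i) > i] = (n − i)/n. Summing: Σ_{i=1}^{31} (n − i)/n = (0 + 1 + … + 30)/31 = 31(31 − 1)/(2·31) = (31 − 1)/2.
Hence E[X] = Σ_{i=1}^{31} (31 − i)/31 = 15 ≈ 15.000.

E[X] = 15 = 15.000.


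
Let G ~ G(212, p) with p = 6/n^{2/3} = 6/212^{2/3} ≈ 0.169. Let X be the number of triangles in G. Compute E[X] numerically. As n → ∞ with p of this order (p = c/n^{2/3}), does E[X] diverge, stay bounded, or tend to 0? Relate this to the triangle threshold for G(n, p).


Number of potential triangles: C(212, 3) = 1565620.
Each occurs with probability p³ ≈ (0.169)³ ≈ 4.80598e-03.
By linearity: E[X] = C(212, 3)·p³ ≈ 1565620 · 4.80598e-03 ≈ 7524.340.
Since α = 2/3 < 1, p = c/n^{2/3} ≫ 1/n is above the triangle threshold p ~ 1/n. Asymptotically E[X] ~ (c³/6)·n^{3(1−α)} = (6³/6)·n^{1} → ∞; triangles are abundant w.h.p.

E[X] ≈ 7524.340; in regime p = Θ(1/n^{2/3}) E[X] diverges (above the triangle threshold p ~ 1/n).


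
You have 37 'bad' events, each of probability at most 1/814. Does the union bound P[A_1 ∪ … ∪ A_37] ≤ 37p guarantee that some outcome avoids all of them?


Union bound: P[∪_{i=1}^{37} A_i] ≤ Σ_i P[A_i] ≤ 37·p = 37·(1/814) = 1/22.
Numerically: 1/22 ≈ 0.0455.
Is 1/22 < 1? YES.
Since P[∪ A_i] ≤ 1/22 < 1, the complement has P[∩ A_i^c] ≥ 1 − 1/22 = 21/22 > 0, so some outcome avoids every A_i.

37·p = 1/22 ≈ 0.0455; existence CERTIFIED by the union bound.


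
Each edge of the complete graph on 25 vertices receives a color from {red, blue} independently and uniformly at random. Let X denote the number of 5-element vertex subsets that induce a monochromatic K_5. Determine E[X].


Let X = Σ_S X_S over the C(25, 5) = 53130 subsets S of size 5, where X_S = 1 if the K_5 on S is monochromatic.
For a fixed S, the K_5 on S has C(5, 2) = 10 edges. P[all 10 edges red] = (1/2)^10, and likewise for blue, so P[monochromatic] = 2·(1/2)^10 = 2^{1 − 10} = 1/512.
By linearity of expectation: E[X] = C(25, 5) · 2^{1 − 10} = 53130 · 1/512 = 26565/256.
Numerically: E[X] ≈ 103.76953.

E[X] = C(25,5)·2^(1−C(5,2)) = 26565/256 ≈ 103.76953.


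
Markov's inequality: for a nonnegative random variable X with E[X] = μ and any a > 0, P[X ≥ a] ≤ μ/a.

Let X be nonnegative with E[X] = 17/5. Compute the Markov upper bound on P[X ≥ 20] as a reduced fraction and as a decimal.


μ = E[X] = 17/5, a = 20.
Markov: P[X ≥ 20] ≤ μ/a = (17/5)/20 = 17/100.
Numerically: ≈ 0.17000.
(Since a = 20 > μ = 3.40000, the bound 17/100 is < 1 and informative.)

P[X ≥ 20] ≤ 17/100 ≈ 0.17000.


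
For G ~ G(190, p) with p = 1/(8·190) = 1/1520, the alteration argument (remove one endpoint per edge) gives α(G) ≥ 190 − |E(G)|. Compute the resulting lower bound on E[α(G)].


E[|E(G)|] = C(190, 2)·p = 17955 · (1/1520) = 189/16.
E[α(G)] ≥ n − E[|E(G)|] = 190 − 189/16 = 2851/16.
Numerically: ≈ 178.1875.
(This is only a lower bound; the true E[α(G)] may be larger.)

E[α(G)] ≥ 2851/16 ≈ 178.1875.


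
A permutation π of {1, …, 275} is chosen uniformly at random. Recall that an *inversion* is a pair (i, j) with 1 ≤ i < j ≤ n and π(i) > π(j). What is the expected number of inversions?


Write X = Σ X_I over the C(275, 2) = 37675 pairs i < j, with X_I the indicator of one inversion.
There are 37675 indicators.
For each fixed pair i < j, the values π(i) and π(j) are two distinct elements of {1, …, 275} in uniformly random order; by symmetry P[π(i) > π(j)] = 1/2.
By linearity: E[X] = 37675 · (1/2) = C(275, 2) · (1/2) = 37675/2 = 37675/2 ≈ 18837.5000.

E[X] = 37675/2 = 18837.5000.


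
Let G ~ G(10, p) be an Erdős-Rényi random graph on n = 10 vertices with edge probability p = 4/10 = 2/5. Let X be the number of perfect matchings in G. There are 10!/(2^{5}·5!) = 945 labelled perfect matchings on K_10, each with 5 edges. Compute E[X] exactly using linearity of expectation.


K_10 has 10!/(2^{5}·5!) = 945 labelled perfect matchings.
For each such perfect matching H, let X_H = 1 if all 5 edges of H are present in G. Then P[X_H = 1] = p^{5} = (2/5)^{5} = 32/3125.
By linearity: E[X] = Σ_H E[X_H] = 945 · p^{5} = 945 · 32/3125 = 6048/625.
Numerically: E[X] ≈ 9.6768.

E[X] = 945 · (2/5)^{5} = 6048/625 ≈ 9.6768.


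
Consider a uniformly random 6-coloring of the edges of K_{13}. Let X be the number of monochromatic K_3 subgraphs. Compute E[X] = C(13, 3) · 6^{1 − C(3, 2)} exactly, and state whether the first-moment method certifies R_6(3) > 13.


E[X] = C(13, 3) · 6^{1 − 3} = 286 · 6^{−2} = 286/36.
As a reduced fraction: E[X] = 143/18 ≈ 7.94444.
Is E[X] < 1? NO.
Since E[X] ≥ 1, the first-moment bound is inconclusive at n = 13; it does NOT by itself certify R_6(3) > 13.

E[X] = 143/18 ≈ 7.94444; E[X] ≥ 1; first-moment method inconclusive here.


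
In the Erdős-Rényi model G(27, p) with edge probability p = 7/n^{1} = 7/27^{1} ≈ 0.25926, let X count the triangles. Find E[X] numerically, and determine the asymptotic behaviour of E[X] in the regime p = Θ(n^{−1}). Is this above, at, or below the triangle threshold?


Number of potential triangles: C(27, 3) = 2925.
Each occurs with probability p³ ≈ (0.25926)³ ≈ 1.7426205e-02.
By linearity: E[X] = C(27, 3)·p³ ≈ 2925 · 1.7426205e-02 ≈ 50.97165.
Here α = 1, so p = 7/n is exactly at the triangle threshold p ~ 1/n. Asymptotically E[X] → c³/6 = 7³/6 = 343/6 ≈ 57.16667, a bounded constant. In this regime the triangle count is asymptotically Poisson(c³/6).

E[X] ≈ 50.97165; in regime p = Θ(1/n^{1}) E[X] stays bounded (at the triangle threshold p ~ 1/n).


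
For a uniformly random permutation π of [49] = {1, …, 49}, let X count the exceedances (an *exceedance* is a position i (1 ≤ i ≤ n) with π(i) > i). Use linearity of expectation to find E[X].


Write X = Σ_{i=1}^{49} X_i, where X_i = 1_{π(i) > i}.
For each fixed i, π(i) is uniform over {1, …, 49} (marginal of a uniform permutation), so P[π(i) > i] = (n − i)/n. Summing: Σ_{i=1}^{49} (n − i)/n = (0 + 1 + … + 48)/49 = 49(49 − 1)/(2·49) = (49 − 1)/2.
Hence E[X] = Σ_{i=1}^{49} (49 − i)/49 = 24 ≈ 24.0000.

E[X] = 24 = 24.0000.


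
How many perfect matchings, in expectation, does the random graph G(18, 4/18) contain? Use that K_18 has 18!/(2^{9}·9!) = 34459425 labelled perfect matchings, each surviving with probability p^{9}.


K_18 has 18!/(2^{9}·9!) = 34459425 labelled perfect matchings.
For each such perfect matching H, let X_H = 1 if all 9 edges of H are present in G. Then P[X_H = 1] = p^{9} = (2/9)^{9} = 512/387420489.
Summing the indicators: E[X] = Σ_H E[X_H] = 34459425 · p^{9} = 34459425 · 512/387420489 = 217817600/4782969.
Numerically: E[X] ≈ 45.5402.

E[X] = 34459425 · (2/9)^{9} = 217817600/4782969 ≈ 45.5402.


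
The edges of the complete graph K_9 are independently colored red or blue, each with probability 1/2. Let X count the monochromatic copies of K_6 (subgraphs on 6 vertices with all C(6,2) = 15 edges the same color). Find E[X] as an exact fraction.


Let X = Σ_S X_S over the C(9, 6) = 84 subsets S of size 6, where X_S = 1 if the K_6 on S is monochromatic.
For a fixed S, the K_6 on S has C(6, 2) = 15 edges. P[all 15 edges red] = (1/2)^15, and likewise for blue, so P[monochromatic] = 2·(1/2)^15 = 2^{1 − 15} = 1/16384.
By linearity: E[X] = C(9, 6) · 2^{1 − 15} = 84 · 1/16384 = 21/4096.
Numerically: E[X] ≈ 0.005.

E[X] = C(9,6)·2^(1−C(6,2)) = 21/4096 ≈ 0.005.


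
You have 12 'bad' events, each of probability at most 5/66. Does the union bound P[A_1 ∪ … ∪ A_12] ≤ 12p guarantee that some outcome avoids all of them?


Union bound: P[∪_{i=1}^{12} A_i] ≤ Σ_i P[A_i] ≤ 12·p = 12·(5/66) = 10/11.
Numerically: 10/11 ≈ 0.909.
Is 10/11 < 1? YES.
Since P[∪ A_i] ≤ 10/11 < 1, the complement has P[∩ A_i^c] ≥ 1 − 10/11 = 1/11 > 0, so some outcome avoids every A_i.

12·p = 10/11 ≈ 0.909; existence CERTIFIED by the union bound.


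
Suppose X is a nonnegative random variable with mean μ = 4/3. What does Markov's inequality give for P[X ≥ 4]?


μ = E[X] = 4/3, a = 4.
Markov: P[X ≥ 4] ≤ μ/a = (4/3)/4 = 1/3.
Numerically: ≈ 0.33333.
(Since a = 4 > μ = 1.33333, the bound 1/3 is < 1 and informative.)

P[X ≥ 4] ≤ 1/3 ≈ 0.33333.


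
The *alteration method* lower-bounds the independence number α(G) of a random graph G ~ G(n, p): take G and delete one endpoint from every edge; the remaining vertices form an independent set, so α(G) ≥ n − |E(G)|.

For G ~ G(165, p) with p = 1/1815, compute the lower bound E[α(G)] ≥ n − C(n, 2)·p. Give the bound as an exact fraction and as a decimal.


E[|E(G)|] = C(165, 2)·p = 13530 · (1/1815) = 82/11.
E[α(G)] ≥ n − E[|E(G)|] = 165 − 82/11 = 1733/11.
Numerically: ≈ 157.545455.
(This is only a lower bound; the true E[α(G)] may be larger.)

E[α(G)] ≥ 1733/11 ≈ 157.545455.


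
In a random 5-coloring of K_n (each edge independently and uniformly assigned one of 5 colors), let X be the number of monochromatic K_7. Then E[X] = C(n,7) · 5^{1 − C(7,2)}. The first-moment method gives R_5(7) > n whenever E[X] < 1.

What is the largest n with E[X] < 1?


We need C(n, 7) · 5^{1 − 21} < 1, i.e. C(n, 7) < 5^{21 − 1} = 95367431640625.
Check values of n near the boundary:
  n = 335: C(335, 7) = 88202498238195; 88202498238195 < 95367431640625? YES
  n = 336: C(336, 7) = 90079147136880; 90079147136880 < 95367431640625? YES
  n = 337: C(337, 7) = 91989916924632; 91989916924632 < 95367431640625? YES
  n = 338: C(338, 7) = 93935323022736; 93935323022736 < 95367431640625? YES
  n = 339: C(339, 7) = 95915887062372; 95915887062372 < 95367431640625? NO
The largest n with C(n, 7) < 95367431640625 is n = 338 (where E[X] = 93935323022736/95367431640625 ≈ 0.9850). Hence R_5(7) > 338, i.e. R_5(7) ≥ 339.

Largest n = 338; hence R_5(7) > 338.


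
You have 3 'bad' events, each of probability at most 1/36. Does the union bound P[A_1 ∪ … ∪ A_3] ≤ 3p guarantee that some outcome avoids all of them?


Union bound: P[∪_{i=1}^{3} A_i] ≤ Σ_i P[A_i] ≤ 3·p = 3·(1/36) = 1/12.
Numerically: 1/12 ≈ 0.0833.
Is 1/12 < 1? YES.
Since P[∪ A_i] ≤ 1/12 < 1, the complement has P[∩ A_i^c] ≥ 1 − 1/12 = 11/12 > 0, so some outcome avoids every A_i.

3·p = 1/12 ≈ 0.0833; existence CERTIFIED by the union bound.


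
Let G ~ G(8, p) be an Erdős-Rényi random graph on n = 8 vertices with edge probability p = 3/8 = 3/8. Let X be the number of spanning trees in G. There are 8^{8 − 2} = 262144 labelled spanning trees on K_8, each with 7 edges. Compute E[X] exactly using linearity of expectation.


K_8 has 8^{8 − 2} = 262144 labelled spanning trees.
For each such spanning tree H, let X_H = 1 if all 7 edges of H are present in G. Then P[X_H = 1] = p^{7} = (3/8)^{7} = 2187/2097152.
By linearity of expectation: E[X] = Σ_H E[X_H] = 262144 · p^{7} = 262144 · 2187/2097152 = 2187/8.
Numerically: E[X] ≈ 273.

E[X] = 262144 · (3/8)^{7} = 2187/8 ≈ 273.


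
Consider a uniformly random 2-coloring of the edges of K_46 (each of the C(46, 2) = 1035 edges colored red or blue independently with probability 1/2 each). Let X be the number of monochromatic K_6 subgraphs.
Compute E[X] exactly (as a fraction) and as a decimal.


Let X = Σ_S X_S over the C(46, 6) = 9366819 subsets S of size 6, where X_S = 1 if the K_6 on S is monochromatic.
For a fixed S, the K_6 on S has C(6, 2) = 15 edges. P[all 15 edges red] = (1/2)^15, and likewise for blue, so P[monochromatic] = 2·(1/2)^15 = 2^{1 − 15} = 1/16384.
Summing: E[X] = C(46, 6) · 2^{1 − 15} = 9366819 · 1/16384 = 9366819/16384.
Numerically: E[X] ≈ 571.705261.

E[X] = C(46,6)·2^(1−C(6,2)) = 9366819/16384 ≈ 571.705261.


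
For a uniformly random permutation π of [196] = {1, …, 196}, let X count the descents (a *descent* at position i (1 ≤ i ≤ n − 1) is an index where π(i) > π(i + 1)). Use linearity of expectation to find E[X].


Write X = Σ X_I over i = 1, …, 195, with X_I the indicator of one descent.
There are 195 indicators.
For each fixed i, the pair (π(i), π(i+1)) is a uniformly random ordered pair of distinct values from {1, …, 196}; by symmetry P[π(i) > π(i+1)] = 1/2.
By linearity: E[X] = 195 · (1/2) = (196 − 1) · (1/2) = 195/2 ≈ 97.50000.

E[X] = 195/2 = 97.50000.


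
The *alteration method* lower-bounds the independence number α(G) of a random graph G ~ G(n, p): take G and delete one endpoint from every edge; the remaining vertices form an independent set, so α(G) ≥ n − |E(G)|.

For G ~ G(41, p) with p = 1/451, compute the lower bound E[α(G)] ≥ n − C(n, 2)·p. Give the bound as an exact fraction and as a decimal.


E[|E(G)|] = C(41, 2)·p = 820 · (1/451) = 20/11.
E[α(G)] ≥ n − E[|E(G)|] = 41 − 20/11 = 431/11.
Numerically: ≈ 39.1818.
(This is only a lower bound; the true E[α(G)] may be larger.)

E[α(G)] ≥ 431/11 ≈ 39.1818.


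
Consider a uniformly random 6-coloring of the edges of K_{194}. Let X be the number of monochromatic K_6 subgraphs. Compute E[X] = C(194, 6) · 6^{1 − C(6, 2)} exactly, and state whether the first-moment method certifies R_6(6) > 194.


E[X] = C(194, 6) · 6^{1 − 15} = 68482017072 · 6^{−14} = 68482017072/78364164096.
As a reduced fraction: E[X] = 475569563/544195584 ≈ 0.8738946.
Is E[X] < 1? YES.
Since E[X] < 1, there exists a 6-coloring of K_{194} with no monochromatic K_6; hence R_6(6) > 194.

E[X] = 475569563/544195584 ≈ 0.8738946; E[X] < 1, so R_6(6) > 194.


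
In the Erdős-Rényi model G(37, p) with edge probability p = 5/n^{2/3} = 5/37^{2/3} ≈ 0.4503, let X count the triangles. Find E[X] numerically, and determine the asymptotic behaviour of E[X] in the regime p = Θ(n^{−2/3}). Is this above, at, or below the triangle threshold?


Number of potential triangles: C(37, 3) = 7770.
Each occurs with probability p³ ≈ (0.4503)³ ≈ 9.1307524e-02.
By linearity: E[X] = C(37, 3)·p³ ≈ 7770 · 9.1307524e-02 ≈ 709.45946.
Since α = 2/3 < 1, p = c/n^{2/3} ≫ 1/n is above the triangle threshold p ~ 1/n. Asymptotically E[X] ~ (c³/6)·n^{3(1−α)} = (5³/6)·n^{1} → ∞; triangles are abundant w.h.p.

E[X] ≈ 709.45946; in regime p = Θ(1/n^{2/3}) E[X] diverges (above the triangle threshold p ~ 1/n).
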